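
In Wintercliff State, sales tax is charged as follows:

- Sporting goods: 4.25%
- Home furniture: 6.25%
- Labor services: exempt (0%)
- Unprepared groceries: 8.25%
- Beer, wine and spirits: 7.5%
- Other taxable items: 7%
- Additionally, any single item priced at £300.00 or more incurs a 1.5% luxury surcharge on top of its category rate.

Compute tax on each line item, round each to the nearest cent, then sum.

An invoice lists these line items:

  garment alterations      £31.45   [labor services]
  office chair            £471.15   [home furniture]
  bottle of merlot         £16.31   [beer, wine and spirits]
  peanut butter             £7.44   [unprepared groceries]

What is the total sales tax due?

Garment alterations £31.45: labor services → 0% → £0.00
Office chair £471.15: home furniture → 6.25% + 1.5% surcharge = 7.75% → £36.51
Bottle of merlot £16.31: beer, wine and spirits → 7.5% → £1.22
Peanut butter £7.44: unprepared groceries → 8.25% → £0.61
Total tax = £36.51 + £1.22 + £0.61 = £38.34

£38.34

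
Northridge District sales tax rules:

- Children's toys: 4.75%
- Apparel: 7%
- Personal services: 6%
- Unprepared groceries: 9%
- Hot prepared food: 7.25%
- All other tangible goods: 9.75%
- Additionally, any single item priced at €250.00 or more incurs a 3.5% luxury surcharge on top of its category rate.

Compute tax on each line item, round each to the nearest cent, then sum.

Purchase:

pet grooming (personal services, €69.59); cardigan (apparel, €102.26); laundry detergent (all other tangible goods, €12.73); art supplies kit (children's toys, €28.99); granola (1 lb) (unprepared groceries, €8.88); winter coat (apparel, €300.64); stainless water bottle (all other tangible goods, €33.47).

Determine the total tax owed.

Pet grooming €69.59: personal services → 6% → €4.18
Cardigan €102.26: apparel → 7% → €7.16
Laundry detergent €12.73: all other tangible goods → 9.75% → €1.24
Art supplies kit €28.99: children's toys → 4.75% → €1.38
Granola (1 lb) €8.88: unprepared groceries → 9% → €0.80
Winter coat €300.64: apparel → 7% + 3.5% surcharge = 10.5% → €31.57
Stainless water bottle €33.47: all other tangible goods → 9.75% → €3.26
Total tax = €4.18 + €7.16 + €1.24 + €1.38 + €0.80 + €31.57 + €3.26 = €49.59

€49.59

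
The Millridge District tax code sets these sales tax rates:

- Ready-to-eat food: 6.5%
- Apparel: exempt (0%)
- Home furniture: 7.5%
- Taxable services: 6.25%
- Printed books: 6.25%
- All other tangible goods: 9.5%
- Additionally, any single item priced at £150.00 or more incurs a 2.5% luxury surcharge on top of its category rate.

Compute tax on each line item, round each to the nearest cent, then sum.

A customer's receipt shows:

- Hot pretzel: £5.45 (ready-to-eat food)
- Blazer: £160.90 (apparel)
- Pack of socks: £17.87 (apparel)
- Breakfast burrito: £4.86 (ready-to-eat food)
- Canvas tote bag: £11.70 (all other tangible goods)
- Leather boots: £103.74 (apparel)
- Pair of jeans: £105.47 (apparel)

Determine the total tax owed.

Hot pretzel £5.45: ready-to-eat food → 6.5% → £0.35
Blazer £160.90: apparel → 0% + 2.5% surcharge = 2.5% → £4.02
Pack of socks £17.87: apparel → 0% → £0.00
Breakfast burrito £4.86: ready-to-eat food → 6.5% → £0.32
Canvas tote bag £11.70: all other tangible goods → 9.5% → £1.11
Leather boots £103.74: apparel → 0% → £0.00
Pair of jeans £105.47: apparel → 0% → £0.00
Total tax = £0.35 + £4.02 + £0.32 + £1.11 = £5.80

£5.80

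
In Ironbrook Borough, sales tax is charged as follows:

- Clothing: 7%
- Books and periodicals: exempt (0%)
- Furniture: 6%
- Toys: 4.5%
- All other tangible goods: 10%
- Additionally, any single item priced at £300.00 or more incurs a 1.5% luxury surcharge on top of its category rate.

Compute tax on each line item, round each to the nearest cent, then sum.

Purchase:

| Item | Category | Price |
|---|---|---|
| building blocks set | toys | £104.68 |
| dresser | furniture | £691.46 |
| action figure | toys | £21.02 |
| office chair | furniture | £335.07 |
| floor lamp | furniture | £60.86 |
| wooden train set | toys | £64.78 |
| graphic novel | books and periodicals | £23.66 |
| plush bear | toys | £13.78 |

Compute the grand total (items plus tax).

£1405.15

Building blocks set £104.68: toys → 4.5% → £4.71
Dresser £691.46: furniture → 6% + 1.5% surcharge = 7.5% → £51.86
Action figure £21.02: toys → 4.5% → £0.95
Office chair £335.07: furniture → 6% + 1.5% surcharge = 7.5% → £25.13
Floor lamp £60.86: furniture → 6% → £3.65
Wooden train set £64.78: toys → 4.5% → £2.92
Graphic novel £23.66: books and periodicals → 0% → £0.00
Plush bear £13.78: toys → 4.5% → £0.62
Subtotal = £1315.31; tax = £89.84; total due = £1405.15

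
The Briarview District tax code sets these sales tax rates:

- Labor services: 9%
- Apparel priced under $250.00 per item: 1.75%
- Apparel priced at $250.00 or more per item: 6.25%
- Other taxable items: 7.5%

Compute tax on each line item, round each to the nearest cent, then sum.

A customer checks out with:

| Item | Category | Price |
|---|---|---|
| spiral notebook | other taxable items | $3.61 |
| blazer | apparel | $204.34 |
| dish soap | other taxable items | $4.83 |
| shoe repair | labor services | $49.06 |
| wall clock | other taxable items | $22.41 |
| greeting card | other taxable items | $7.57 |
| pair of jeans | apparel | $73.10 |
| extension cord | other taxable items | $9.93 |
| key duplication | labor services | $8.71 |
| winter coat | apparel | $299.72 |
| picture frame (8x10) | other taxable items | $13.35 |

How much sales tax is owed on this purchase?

$33.41

Spiral notebook $3.61: other taxable items → 7.5% → $0.27
Blazer $204.34: apparel, under $250.00 → 1.75% → $3.58
Dish soap $4.83: other taxable items → 7.5% → $0.36
Shoe repair $49.06: labor services → 9% → $4.42
Wall clock $22.41: other taxable items → 7.5% → $1.68
Greeting card $7.57: other taxable items → 7.5% → $0.57
Pair of jeans $73.10: apparel, under $250.00 → 1.75% → $1.28
Extension cord $9.93: other taxable items → 7.5% → $0.74
Key duplication $8.71: labor services → 9% → $0.78
Winter coat $299.72: apparel, $250.00 or more → 6.25% → $18.73
Picture frame (8x10) $13.35: other taxable items → 7.5% → $1.00
Total tax = $0.27 + $3.58 + $0.36 + $4.42 + $1.68 + $0.57 + $1.28 + $0.74 + $0.78 + $18.73 + $1.00 = $33.41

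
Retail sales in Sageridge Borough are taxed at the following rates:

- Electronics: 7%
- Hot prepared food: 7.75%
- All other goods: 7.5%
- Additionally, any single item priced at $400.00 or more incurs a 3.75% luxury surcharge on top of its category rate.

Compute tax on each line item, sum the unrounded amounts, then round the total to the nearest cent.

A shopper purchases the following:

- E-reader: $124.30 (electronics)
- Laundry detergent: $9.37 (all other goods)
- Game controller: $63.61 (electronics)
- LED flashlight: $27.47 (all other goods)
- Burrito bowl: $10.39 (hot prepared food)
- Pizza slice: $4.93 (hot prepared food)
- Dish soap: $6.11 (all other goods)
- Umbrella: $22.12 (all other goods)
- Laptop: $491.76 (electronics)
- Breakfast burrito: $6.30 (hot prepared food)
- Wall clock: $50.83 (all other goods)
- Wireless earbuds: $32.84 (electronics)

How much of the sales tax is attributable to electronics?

$68.32

E-reader $124.30: electronics → 7% → $8.701
Game controller $63.61: electronics → 7% → $4.4527
Laptop $491.76: electronics → 7% + 3.75% surcharge = 10.75% → $52.8642
Wireless earbuds $32.84: electronics → 7% → $2.2988
Tax on electronics: unrounded sum = $68.3167 → $68.32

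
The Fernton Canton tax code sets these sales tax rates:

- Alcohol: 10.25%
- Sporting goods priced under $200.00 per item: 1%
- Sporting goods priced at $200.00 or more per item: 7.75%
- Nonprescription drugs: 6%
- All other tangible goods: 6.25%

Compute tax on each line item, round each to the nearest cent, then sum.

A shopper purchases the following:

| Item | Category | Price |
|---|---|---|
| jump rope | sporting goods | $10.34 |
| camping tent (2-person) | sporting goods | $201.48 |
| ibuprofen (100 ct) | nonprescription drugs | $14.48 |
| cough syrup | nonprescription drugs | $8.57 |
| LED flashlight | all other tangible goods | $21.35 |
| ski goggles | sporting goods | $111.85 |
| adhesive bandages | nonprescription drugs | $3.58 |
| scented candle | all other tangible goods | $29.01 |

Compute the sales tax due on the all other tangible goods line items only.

$3.14

LED flashlight $21.35: all other tangible goods → 6.25% → $1.33
Scented candle $29.01: all other tangible goods → 6.25% → $1.81
Tax on all other tangible goods = $1.33 + $1.81 = $3.14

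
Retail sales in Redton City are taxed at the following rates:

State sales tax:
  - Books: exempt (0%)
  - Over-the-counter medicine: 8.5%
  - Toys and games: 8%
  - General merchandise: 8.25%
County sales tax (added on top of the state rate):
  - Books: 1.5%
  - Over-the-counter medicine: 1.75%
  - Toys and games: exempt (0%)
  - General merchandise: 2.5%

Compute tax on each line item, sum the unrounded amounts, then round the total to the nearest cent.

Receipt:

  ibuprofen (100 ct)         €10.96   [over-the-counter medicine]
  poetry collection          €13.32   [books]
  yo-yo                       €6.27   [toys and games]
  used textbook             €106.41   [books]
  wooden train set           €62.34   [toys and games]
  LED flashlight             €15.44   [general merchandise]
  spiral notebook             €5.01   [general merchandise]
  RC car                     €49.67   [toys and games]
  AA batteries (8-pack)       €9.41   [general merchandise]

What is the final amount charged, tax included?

Ibuprofen (100 ct) €10.96: over-the-counter medicine → 8.5% + 1.75% county = 10.25% → €1.1234
Poetry collection €13.32: books → 0% + 1.5% county = 1.5% → €0.1998
Yo-yo €6.27: toys and games → 8% + 0% county = 8% → €0.5016
Used textbook €106.41: books → 0% + 1.5% county = 1.5% → €1.59615
Wooden train set €62.34: toys and games → 8% + 0% county = 8% → €4.9872
LED flashlight €15.44: general merchandise → 8.25% + 2.5% county = 10.75% → €1.6598
Spiral notebook €5.01: general merchandise → 8.25% + 2.5% county = 10.75% → €0.538575
RC car €49.67: toys and games → 8% + 0% county = 8% → €3.9736
AA batteries (8-pack) €9.41: general merchandise → 8.25% + 2.5% county = 10.75% → €1.011575
Subtotal = €278.83; unrounded tax = €15.5917 → €15.59; total due = €294.42

€294.42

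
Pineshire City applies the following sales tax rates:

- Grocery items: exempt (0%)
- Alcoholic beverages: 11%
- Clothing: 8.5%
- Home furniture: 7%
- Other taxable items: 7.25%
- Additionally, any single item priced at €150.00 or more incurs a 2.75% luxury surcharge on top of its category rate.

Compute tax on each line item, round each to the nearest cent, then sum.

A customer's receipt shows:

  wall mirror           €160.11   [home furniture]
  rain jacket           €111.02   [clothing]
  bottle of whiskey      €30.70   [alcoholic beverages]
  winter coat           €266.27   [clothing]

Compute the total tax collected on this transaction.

€58.39

Wall mirror €160.11: home furniture → 7% + 2.75% surcharge = 9.75% → €15.61
Rain jacket €111.02: clothing → 8.5% → €9.44
Bottle of whiskey €30.70: alcoholic beverages → 11% → €3.38
Winter coat €266.27: clothing → 8.5% + 2.75% surcharge = 11.25% → €29.96
Total tax = €15.61 + €9.44 + €3.38 + €29.96 = €58.39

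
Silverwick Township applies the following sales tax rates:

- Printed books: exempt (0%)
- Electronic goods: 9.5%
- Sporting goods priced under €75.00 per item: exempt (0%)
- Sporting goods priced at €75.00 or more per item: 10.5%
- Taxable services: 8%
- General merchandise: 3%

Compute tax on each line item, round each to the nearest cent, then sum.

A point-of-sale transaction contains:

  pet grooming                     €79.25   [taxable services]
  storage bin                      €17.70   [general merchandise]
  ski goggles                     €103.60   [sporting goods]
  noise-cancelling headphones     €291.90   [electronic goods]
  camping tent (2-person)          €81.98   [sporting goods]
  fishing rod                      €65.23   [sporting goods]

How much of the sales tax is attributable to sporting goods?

Ski goggles €103.60: sporting goods, €75.00 or more → 10.5% → €10.88
Camping tent (2-person) €81.98: sporting goods, €75.00 or more → 10.5% → €8.61
Fishing rod €65.23: sporting goods, under €75.00 → 0% → €0.00
Tax on sporting goods = €10.88 + €8.61 + €0.00 = €19.49

€19.49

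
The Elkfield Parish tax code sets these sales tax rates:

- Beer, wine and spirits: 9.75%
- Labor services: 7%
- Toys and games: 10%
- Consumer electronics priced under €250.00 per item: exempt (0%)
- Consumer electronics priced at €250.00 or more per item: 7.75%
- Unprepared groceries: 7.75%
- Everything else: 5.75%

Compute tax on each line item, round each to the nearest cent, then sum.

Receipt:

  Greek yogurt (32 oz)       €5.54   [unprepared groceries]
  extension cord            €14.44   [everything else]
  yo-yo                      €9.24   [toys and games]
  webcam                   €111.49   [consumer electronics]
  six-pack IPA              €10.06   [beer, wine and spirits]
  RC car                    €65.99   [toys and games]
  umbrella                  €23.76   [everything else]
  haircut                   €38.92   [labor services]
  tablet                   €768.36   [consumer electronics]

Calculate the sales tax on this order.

€73.40

Greek yogurt (32 oz) €5.54: unprepared groceries → 7.75% → €0.43
Extension cord €14.44: everything else → 5.75% → €0.83
Yo-yo €9.24: toys and games → 10% → €0.92
Webcam €111.49: consumer electronics, under €250.00 → 0% → €0.00
Six-pack IPA €10.06: beer, wine and spirits → 9.75% → €0.98
RC car €65.99: toys and games → 10% → €6.60
Umbrella €23.76: everything else → 5.75% → €1.37
Haircut €38.92: labor services → 7% → €2.72
Tablet €768.36: consumer electronics, €250.00 or more → 7.75% → €59.55
Total tax = €0.43 + €0.83 + €0.92 + €0.98 + €6.60 + €1.37 + €2.72 + €59.55 = €73.40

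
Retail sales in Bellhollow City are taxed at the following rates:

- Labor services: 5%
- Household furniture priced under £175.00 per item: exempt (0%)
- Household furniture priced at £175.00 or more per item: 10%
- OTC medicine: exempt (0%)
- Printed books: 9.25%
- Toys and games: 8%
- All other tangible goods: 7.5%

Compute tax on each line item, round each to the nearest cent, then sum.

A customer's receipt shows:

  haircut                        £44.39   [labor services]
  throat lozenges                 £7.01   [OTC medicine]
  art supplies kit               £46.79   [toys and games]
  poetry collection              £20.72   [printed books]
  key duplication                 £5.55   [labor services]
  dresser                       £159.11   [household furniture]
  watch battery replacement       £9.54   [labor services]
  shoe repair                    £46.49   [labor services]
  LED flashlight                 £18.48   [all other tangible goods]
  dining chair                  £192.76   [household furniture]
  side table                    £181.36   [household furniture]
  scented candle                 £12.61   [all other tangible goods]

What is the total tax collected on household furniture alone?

£37.42

Dresser £159.11: household furniture, under £175.00 → 0% → £0.00
Dining chair £192.76: household furniture, £175.00 or more → 10% → £19.28
Side table £181.36: household furniture, £175.00 or more → 10% → £18.14
Tax on household furniture = £0.00 + £19.28 + £18.14 = £37.42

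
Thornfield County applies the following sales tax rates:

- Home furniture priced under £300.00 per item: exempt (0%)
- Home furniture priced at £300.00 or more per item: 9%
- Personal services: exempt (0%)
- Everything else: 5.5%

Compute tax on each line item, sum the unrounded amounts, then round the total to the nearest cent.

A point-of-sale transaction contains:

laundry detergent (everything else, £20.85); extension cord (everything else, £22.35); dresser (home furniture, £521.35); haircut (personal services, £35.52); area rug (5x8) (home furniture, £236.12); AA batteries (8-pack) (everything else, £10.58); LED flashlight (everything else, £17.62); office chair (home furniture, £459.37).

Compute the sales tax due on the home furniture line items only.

£88.26

Dresser £521.35: home furniture, £300.00 or more → 9% → £46.9215
Area rug (5x8) £236.12: home furniture, under £300.00 → 0% → £0.00
Office chair £459.37: home furniture, £300.00 or more → 9% → £41.3433
Tax on home furniture: unrounded sum = £88.2648 → £88.26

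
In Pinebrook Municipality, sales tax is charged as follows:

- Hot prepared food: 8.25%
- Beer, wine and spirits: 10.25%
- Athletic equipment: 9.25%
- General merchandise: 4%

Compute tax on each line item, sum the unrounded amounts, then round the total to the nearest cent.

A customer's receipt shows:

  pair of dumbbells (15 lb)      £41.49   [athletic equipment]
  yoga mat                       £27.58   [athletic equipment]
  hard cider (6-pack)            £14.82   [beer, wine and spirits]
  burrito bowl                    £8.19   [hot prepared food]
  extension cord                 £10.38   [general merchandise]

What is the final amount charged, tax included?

£111.46

Pair of dumbbells (15 lb) £41.49: athletic equipment → 9.25% → £3.837825
Yoga mat £27.58: athletic equipment → 9.25% → £2.55115
Hard cider (6-pack) £14.82: beer, wine and spirits → 10.25% → £1.51905
Burrito bowl £8.19: hot prepared food → 8.25% → £0.675675
Extension cord £10.38: general merchandise → 4% → £0.4152
Subtotal = £102.46; unrounded tax = £8.9989 → £9.00; total due = £111.46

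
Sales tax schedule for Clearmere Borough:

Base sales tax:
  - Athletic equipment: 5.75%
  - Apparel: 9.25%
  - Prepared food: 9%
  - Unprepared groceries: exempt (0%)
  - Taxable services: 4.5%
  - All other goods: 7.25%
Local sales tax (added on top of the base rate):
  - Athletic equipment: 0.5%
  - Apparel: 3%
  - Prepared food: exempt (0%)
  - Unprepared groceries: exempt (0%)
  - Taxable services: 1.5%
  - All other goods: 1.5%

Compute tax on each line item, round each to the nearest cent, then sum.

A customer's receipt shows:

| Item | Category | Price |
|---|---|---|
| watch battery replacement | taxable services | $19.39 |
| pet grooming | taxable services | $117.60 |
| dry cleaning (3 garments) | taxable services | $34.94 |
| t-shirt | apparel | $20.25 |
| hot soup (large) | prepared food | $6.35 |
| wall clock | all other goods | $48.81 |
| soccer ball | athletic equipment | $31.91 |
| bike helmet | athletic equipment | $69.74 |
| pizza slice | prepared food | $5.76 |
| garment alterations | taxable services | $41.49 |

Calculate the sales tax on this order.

Watch battery replacement $19.39: taxable services → 4.5% + 1.5% local = 6% → $1.16
Pet grooming $117.60: taxable services → 4.5% + 1.5% local = 6% → $7.06
Dry cleaning (3 garments) $34.94: taxable services → 4.5% + 1.5% local = 6% → $2.10
T-shirt $20.25: apparel → 9.25% + 3% local = 12.25% → $2.48
Hot soup (large) $6.35: prepared food → 9% + 0% local = 9% → $0.57
Wall clock $48.81: all other goods → 7.25% + 1.5% local = 8.75% → $4.27
Soccer ball $31.91: athletic equipment → 5.75% + 0.5% local = 6.25% → $1.99
Bike helmet $69.74: athletic equipment → 5.75% + 0.5% local = 6.25% → $4.36
Pizza slice $5.76: prepared food → 9% + 0% local = 9% → $0.52
Garment alterations $41.49: taxable services → 4.5% + 1.5% local = 6% → $2.49
Total tax = $1.16 + $7.06 + $2.10 + $2.48 + $0.57 + $4.27 + $1.99 + $4.36 + $0.52 + $2.49 = $27.00

$27.00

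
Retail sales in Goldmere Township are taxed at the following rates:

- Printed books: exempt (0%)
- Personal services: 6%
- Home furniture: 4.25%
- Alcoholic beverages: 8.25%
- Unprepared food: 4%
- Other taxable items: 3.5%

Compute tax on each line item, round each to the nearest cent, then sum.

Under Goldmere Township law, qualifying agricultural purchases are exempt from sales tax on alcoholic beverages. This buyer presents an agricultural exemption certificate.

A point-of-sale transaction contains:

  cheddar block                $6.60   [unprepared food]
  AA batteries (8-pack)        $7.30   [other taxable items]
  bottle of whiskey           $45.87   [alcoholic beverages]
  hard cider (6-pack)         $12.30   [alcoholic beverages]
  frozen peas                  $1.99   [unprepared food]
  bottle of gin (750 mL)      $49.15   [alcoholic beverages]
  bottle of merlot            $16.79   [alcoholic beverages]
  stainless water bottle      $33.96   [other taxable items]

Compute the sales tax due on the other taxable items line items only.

$1.45

AA batteries (8-pack) $7.30: other taxable items → 3.5% → $0.26
Stainless water bottle $33.96: other taxable items → 3.5% → $1.19
Tax on other taxable items = $0.26 + $1.19 = $1.45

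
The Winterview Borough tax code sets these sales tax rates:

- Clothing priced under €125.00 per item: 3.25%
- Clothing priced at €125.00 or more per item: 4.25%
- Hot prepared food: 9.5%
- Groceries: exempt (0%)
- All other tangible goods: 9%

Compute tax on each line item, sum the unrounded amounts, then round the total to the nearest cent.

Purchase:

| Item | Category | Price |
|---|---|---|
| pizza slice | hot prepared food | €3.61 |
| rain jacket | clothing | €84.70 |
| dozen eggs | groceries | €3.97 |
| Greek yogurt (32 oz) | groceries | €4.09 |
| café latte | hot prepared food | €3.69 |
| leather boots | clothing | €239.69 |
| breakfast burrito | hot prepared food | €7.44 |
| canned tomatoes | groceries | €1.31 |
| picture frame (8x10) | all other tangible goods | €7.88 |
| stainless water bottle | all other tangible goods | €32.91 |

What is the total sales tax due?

Pizza slice €3.61: hot prepared food → 9.5% → €0.34295
Rain jacket €84.70: clothing, under €125.00 → 3.25% → €2.75275
Dozen eggs €3.97: groceries → 0% → €0.00
Greek yogurt (32 oz) €4.09: groceries → 0% → €0.00
Café latte €3.69: hot prepared food → 9.5% → €0.35055
Leather boots €239.69: clothing, €125.00 or more → 4.25% → €10.186825
Breakfast burrito €7.44: hot prepared food → 9.5% → €0.7068
Canned tomatoes €1.31: groceries → 0% → €0.00
Picture frame (8x10) €7.88: all other tangible goods → 9% → €0.7092
Stainless water bottle €32.91: all other tangible goods → 9% → €2.9619
Unrounded tax sum = €18.010975 → €18.01

€18.01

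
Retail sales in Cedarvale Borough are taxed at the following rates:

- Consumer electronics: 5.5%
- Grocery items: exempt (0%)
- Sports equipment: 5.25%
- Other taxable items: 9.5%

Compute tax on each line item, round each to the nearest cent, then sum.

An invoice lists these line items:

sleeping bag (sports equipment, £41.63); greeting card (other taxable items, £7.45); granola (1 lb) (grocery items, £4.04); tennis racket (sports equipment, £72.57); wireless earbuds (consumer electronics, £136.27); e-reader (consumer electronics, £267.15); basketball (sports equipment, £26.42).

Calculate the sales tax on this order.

Sleeping bag £41.63: sports equipment → 5.25% → £2.19
Greeting card £7.45: other taxable items → 9.5% → £0.71
Granola (1 lb) £4.04: grocery items → 0% → £0.00
Tennis racket £72.57: sports equipment → 5.25% → £3.81
Wireless earbuds £136.27: consumer electronics → 5.5% → £7.49
E-reader £267.15: consumer electronics → 5.5% → £14.69
Basketball £26.42: sports equipment → 5.25% → £1.39
Total tax = £2.19 + £0.71 + £3.81 + £7.49 + £14.69 + £1.39 = £30.28

£30.28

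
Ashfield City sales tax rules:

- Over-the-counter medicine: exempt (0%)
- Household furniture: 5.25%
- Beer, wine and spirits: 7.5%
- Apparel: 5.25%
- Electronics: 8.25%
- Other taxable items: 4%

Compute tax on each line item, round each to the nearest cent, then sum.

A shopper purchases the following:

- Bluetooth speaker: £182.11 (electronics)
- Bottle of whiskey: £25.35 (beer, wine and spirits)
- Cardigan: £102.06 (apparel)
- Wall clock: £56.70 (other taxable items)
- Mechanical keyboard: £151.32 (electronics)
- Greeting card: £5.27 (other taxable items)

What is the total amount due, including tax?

£560.05

Bluetooth speaker £182.11: electronics → 8.25% → £15.02
Bottle of whiskey £25.35: beer, wine and spirits → 7.5% → £1.90
Cardigan £102.06: apparel → 5.25% → £5.36
Wall clock £56.70: other taxable items → 4% → £2.27
Mechanical keyboard £151.32: electronics → 8.25% → £12.48
Greeting card £5.27: other taxable items → 4% → £0.21
Subtotal = £522.81; tax = £37.24; total due = £560.05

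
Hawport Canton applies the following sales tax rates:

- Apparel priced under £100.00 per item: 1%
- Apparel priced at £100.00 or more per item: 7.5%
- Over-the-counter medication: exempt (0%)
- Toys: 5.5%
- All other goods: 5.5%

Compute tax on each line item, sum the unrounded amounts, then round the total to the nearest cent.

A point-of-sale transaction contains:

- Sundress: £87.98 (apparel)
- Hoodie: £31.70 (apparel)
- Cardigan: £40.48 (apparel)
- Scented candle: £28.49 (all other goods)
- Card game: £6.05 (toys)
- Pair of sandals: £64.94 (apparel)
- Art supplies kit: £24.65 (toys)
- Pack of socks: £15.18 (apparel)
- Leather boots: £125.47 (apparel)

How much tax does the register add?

£15.07

Sundress £87.98: apparel, under £100.00 → 1% → £0.8798
Hoodie £31.70: apparel, under £100.00 → 1% → £0.317
Cardigan £40.48: apparel, under £100.00 → 1% → £0.4048
Scented candle £28.49: all other goods → 5.5% → £1.56695
Card game £6.05: toys → 5.5% → £0.33275
Pair of sandals £64.94: apparel, under £100.00 → 1% → £0.6494
Art supplies kit £24.65: toys → 5.5% → £1.35575
Pack of socks £15.18: apparel, under £100.00 → 1% → £0.1518
Leather boots £125.47: apparel, £100.00 or more → 7.5% → £9.41025
Unrounded tax sum = £15.0685 → £15.07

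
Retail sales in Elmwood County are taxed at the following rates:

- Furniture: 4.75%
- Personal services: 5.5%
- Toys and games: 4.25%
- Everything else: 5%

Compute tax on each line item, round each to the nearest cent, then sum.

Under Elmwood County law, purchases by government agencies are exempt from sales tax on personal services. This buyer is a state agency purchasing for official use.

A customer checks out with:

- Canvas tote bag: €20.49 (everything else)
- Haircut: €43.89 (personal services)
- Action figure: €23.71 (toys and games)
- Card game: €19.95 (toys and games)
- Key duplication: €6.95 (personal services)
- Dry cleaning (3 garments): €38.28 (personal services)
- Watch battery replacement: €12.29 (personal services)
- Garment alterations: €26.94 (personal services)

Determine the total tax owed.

Canvas tote bag €20.49: everything else → 5% → €1.02
Haircut €43.89: personal services, buyer-exempt → 0% → €0.00
Action figure €23.71: toys and games → 4.25% → €1.01
Card game €19.95: toys and games → 4.25% → €0.85
Key duplication €6.95: personal services, buyer-exempt → 0% → €0.00
Dry cleaning (3 garments) €38.28: personal services, buyer-exempt → 0% → €0.00
Watch battery replacement €12.29: personal services, buyer-exempt → 0% → €0.00
Garment alterations €26.94: personal services, buyer-exempt → 0% → €0.00
Total tax = €1.02 + €1.01 + €0.85 = €2.88

€2.88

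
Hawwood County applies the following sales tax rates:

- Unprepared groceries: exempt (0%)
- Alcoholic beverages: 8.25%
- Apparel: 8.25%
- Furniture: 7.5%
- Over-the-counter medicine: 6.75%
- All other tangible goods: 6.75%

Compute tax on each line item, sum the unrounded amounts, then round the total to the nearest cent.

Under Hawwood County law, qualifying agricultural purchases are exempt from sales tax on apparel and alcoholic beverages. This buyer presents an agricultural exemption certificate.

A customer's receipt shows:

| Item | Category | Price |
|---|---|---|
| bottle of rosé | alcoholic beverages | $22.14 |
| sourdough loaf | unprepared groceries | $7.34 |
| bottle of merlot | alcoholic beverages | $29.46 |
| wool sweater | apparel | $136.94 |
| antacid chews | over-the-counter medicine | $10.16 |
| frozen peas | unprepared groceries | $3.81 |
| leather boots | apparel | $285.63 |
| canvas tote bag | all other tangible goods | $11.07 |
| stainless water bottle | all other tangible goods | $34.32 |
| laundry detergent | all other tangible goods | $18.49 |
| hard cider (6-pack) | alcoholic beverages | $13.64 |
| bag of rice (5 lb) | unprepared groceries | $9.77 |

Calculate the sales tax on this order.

Bottle of rosé $22.14: alcoholic beverages, buyer-exempt → 0% → $0.00
Sourdough loaf $7.34: unprepared groceries → 0% → $0.00
Bottle of merlot $29.46: alcoholic beverages, buyer-exempt → 0% → $0.00
Wool sweater $136.94: apparel, buyer-exempt → 0% → $0.00
Antacid chews $10.16: over-the-counter medicine → 6.75% → $0.6858
Frozen peas $3.81: unprepared groceries → 0% → $0.00
Leather boots $285.63: apparel, buyer-exempt → 0% → $0.00
Canvas tote bag $11.07: all other tangible goods → 6.75% → $0.747225
Stainless water bottle $34.32: all other tangible goods → 6.75% → $2.3166
Laundry detergent $18.49: all other tangible goods → 6.75% → $1.248075
Hard cider (6-pack) $13.64: alcoholic beverages, buyer-exempt → 0% → $0.00
Bag of rice (5 lb) $9.77: unprepared groceries → 0% → $0.00
Unrounded tax sum = $4.9977 → $5.00

$5.00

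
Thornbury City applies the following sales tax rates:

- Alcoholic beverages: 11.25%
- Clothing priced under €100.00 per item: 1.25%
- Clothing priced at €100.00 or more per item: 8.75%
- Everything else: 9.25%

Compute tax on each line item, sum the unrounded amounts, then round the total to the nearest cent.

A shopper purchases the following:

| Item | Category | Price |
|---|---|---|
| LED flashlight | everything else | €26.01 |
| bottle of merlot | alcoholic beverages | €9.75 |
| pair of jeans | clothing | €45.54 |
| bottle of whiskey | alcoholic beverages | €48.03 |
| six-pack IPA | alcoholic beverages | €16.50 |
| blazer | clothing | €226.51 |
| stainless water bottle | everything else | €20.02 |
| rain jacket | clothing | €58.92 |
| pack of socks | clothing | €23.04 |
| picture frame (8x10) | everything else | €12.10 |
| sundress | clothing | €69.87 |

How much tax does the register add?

LED flashlight €26.01: everything else → 9.25% → €2.405925
Bottle of merlot €9.75: alcoholic beverages → 11.25% → €1.096875
Pair of jeans €45.54: clothing, under €100.00 → 1.25% → €0.56925
Bottle of whiskey €48.03: alcoholic beverages → 11.25% → €5.403375
Six-pack IPA €16.50: alcoholic beverages → 11.25% → €1.85625
Blazer €226.51: clothing, €100.00 or more → 8.75% → €19.819625
Stainless water bottle €20.02: everything else → 9.25% → €1.85185
Rain jacket €58.92: clothing, under €100.00 → 1.25% → €0.7365
Pack of socks €23.04: clothing, under €100.00 → 1.25% → €0.288
Picture frame (8x10) €12.10: everything else → 9.25% → €1.11925
Sundress €69.87: clothing, under €100.00 → 1.25% → €0.873375
Unrounded tax sum = €36.020275 → €36.02

€36.02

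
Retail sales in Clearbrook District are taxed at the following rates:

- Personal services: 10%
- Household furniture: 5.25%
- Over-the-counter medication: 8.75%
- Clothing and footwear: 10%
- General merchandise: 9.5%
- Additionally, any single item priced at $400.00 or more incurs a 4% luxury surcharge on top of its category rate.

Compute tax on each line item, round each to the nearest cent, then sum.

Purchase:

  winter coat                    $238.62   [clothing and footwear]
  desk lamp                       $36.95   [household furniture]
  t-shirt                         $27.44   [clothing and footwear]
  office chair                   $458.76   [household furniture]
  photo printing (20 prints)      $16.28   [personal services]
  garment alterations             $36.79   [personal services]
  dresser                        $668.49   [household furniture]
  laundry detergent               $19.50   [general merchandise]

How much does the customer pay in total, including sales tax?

$1642.81

Winter coat $238.62: clothing and footwear → 10% → $23.86
Desk lamp $36.95: household furniture → 5.25% → $1.94
T-shirt $27.44: clothing and footwear → 10% → $2.74
Office chair $458.76: household furniture → 5.25% + 4% surcharge = 9.25% → $42.44
Photo printing (20 prints) $16.28: personal services → 10% → $1.63
Garment alterations $36.79: personal services → 10% → $3.68
Dresser $668.49: household furniture → 5.25% + 4% surcharge = 9.25% → $61.84
Laundry detergent $19.50: general merchandise → 9.5% → $1.85
Subtotal = $1502.83; tax = $139.98; total due = $1642.81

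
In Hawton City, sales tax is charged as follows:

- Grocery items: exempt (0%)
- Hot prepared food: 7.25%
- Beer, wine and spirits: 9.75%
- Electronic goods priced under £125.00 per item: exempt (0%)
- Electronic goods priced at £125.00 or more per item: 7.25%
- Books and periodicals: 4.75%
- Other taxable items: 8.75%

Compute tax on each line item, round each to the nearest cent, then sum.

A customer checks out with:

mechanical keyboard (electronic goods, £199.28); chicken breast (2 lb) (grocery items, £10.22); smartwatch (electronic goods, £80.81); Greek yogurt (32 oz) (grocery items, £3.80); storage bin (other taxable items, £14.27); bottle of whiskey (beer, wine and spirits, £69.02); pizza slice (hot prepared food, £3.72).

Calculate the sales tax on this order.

Mechanical keyboard £199.28: electronic goods, £125.00 or more → 7.25% → £14.45
Chicken breast (2 lb) £10.22: grocery items → 0% → £0.00
Smartwatch £80.81: electronic goods, under £125.00 → 0% → £0.00
Greek yogurt (32 oz) £3.80: grocery items → 0% → £0.00
Storage bin £14.27: other taxable items → 8.75% → £1.25
Bottle of whiskey £69.02: beer, wine and spirits → 9.75% → £6.73
Pizza slice £3.72: hot prepared food → 7.25% → £0.27
Total tax = £14.45 + £1.25 + £6.73 + £0.27 = £22.70

£22.70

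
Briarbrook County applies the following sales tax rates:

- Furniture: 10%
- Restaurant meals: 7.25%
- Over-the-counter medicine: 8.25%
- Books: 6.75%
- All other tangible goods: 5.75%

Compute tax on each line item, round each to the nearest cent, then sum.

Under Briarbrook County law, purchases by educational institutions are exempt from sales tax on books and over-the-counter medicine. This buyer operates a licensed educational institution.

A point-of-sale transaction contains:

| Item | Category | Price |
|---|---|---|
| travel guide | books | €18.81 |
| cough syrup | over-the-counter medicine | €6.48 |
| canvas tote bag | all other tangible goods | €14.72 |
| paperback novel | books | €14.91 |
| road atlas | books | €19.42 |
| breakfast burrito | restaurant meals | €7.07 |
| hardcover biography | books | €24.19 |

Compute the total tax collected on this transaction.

Travel guide €18.81: books, buyer-exempt → 0% → €0.00
Cough syrup €6.48: over-the-counter medicine, buyer-exempt → 0% → €0.00
Canvas tote bag €14.72: all other tangible goods → 5.75% → €0.85
Paperback novel €14.91: books, buyer-exempt → 0% → €0.00
Road atlas €19.42: books, buyer-exempt → 0% → €0.00
Breakfast burrito €7.07: restaurant meals → 7.25% → €0.51
Hardcover biography €24.19: books, buyer-exempt → 0% → €0.00
Total tax = €0.85 + €0.51 = €1.36

€1.36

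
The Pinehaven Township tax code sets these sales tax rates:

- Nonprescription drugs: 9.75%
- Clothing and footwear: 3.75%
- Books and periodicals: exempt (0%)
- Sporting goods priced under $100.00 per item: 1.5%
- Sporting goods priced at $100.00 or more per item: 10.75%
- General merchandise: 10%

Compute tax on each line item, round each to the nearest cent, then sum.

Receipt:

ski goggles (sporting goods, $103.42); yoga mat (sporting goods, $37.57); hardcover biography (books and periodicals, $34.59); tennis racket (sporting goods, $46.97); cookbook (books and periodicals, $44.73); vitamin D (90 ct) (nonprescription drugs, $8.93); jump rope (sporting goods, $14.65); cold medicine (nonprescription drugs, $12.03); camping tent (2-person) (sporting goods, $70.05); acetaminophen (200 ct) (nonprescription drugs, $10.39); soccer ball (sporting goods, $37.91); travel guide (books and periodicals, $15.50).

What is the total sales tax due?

Ski goggles $103.42: sporting goods, $100.00 or more → 10.75% → $11.12
Yoga mat $37.57: sporting goods, under $100.00 → 1.5% → $0.56
Hardcover biography $34.59: books and periodicals → 0% → $0.00
Tennis racket $46.97: sporting goods, under $100.00 → 1.5% → $0.70
Cookbook $44.73: books and periodicals → 0% → $0.00
Vitamin D (90 ct) $8.93: nonprescription drugs → 9.75% → $0.87
Jump rope $14.65: sporting goods, under $100.00 → 1.5% → $0.22
Cold medicine $12.03: nonprescription drugs → 9.75% → $1.17
Camping tent (2-person) $70.05: sporting goods, under $100.00 → 1.5% → $1.05
Acetaminophen (200 ct) $10.39: nonprescription drugs → 9.75% → $1.01
Soccer ball $37.91: sporting goods, under $100.00 → 1.5% → $0.57
Travel guide $15.50: books and periodicals → 0% → $0.00
Total tax = $11.12 + $0.56 + $0.70 + $0.87 + $0.22 + $1.17 + $1.05 + $1.01 + $0.57 = $17.27

$17.27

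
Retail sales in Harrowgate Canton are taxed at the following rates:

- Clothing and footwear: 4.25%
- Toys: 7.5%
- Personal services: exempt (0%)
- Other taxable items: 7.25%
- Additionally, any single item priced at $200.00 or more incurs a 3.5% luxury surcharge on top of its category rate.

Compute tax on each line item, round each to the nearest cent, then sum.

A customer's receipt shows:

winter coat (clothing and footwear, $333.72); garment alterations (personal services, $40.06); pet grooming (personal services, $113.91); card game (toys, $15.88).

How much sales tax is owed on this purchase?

Winter coat $333.72: clothing and footwear → 4.25% + 3.5% surcharge = 7.75% → $25.86
Garment alterations $40.06: personal services → 0% → $0.00
Pet grooming $113.91: personal services → 0% → $0.00
Card game $15.88: toys → 7.5% → $1.19
Total tax = $25.86 + $1.19 = $27.05

$27.05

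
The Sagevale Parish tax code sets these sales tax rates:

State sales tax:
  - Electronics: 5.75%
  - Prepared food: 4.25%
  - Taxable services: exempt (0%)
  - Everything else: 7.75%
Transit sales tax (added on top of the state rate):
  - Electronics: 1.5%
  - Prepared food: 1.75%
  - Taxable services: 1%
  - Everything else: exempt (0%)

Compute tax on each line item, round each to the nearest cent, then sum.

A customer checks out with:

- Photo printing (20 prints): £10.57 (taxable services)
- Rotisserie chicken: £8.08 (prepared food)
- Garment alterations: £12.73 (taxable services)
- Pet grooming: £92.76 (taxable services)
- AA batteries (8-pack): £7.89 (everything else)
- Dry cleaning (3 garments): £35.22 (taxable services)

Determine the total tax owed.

£2.61

Photo printing (20 prints) £10.57: taxable services → 0% + 1% transit = 1% → £0.11
Rotisserie chicken £8.08: prepared food → 4.25% + 1.75% transit = 6% → £0.48
Garment alterations £12.73: taxable services → 0% + 1% transit = 1% → £0.13
Pet grooming £92.76: taxable services → 0% + 1% transit = 1% → £0.93
AA batteries (8-pack) £7.89: everything else → 7.75% + 0% transit = 7.75% → £0.61
Dry cleaning (3 garments) £35.22: taxable services → 0% + 1% transit = 1% → £0.35
Total tax = £0.11 + £0.48 + £0.13 + £0.93 + £0.61 + £0.35 = £2.61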